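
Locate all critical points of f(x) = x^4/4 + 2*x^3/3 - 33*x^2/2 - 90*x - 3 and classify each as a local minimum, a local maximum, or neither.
f'(x) = x^3 + 2*x^2 - 33*x - 90

Solve f'(x) = 0:
  Factor: x^3 + 2*x^2 - 33*x - 90 = (x - 6)*(x + 3)*(x + 5) = 0.
  ⇒ x = -5, -3, 6

f''(x) = 3*x^2 + 4*x - 33
Second-derivative test at each critical point:
  f''(-5) = 22 > 0 → local minimum
  f''(-3) = -18 < 0 → local maximum
  f''(6) = 99 > 0 → local minimum

Critical points: x = -5 (local minimum); x = -3 (local maximum); x = 6 (local minimum)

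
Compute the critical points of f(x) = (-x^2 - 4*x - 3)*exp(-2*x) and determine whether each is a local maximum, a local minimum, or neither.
f'(x) = 2*(x^2 + 3*x + 1)*exp(-2*x)

Solve f'(x) = 0:
  f'(x) = (2*x^2 + 6*x + 2)·exp(-2*x) and exp(-2*x) > 0 for every x, so f'(x) = 0 ⇔ 2*x^2 + 6*x + 2 = 0.
  Factor: 2*x^2 + 6*x + 2 = 2*(x^2 + 3*x + 1); x^2 + 3*x + 1 = 0 has no rational roots; quadratic formula: x = (-3 ± √5)/2.
  ⇒ x = -3/2 - sqrt(5)/2 ≈ -2.6180, -3/2 + sqrt(5)/2 ≈ -0.3820

f''(x) = 2*(-2*x^2 - 4*x + 1)*exp(-2*x)
Second-derivative test at each critical point:
  f''(-2.6180) = -840.4472 < 0 → local maximum
  f''(-0.3820) = 9.6003 > 0 → local minimum

Critical points: x = -3/2 - sqrt(5)/2 ≈ -2.6180 (local maximum); x = -3/2 + sqrt(5)/2 ≈ -0.3820 (local minimum)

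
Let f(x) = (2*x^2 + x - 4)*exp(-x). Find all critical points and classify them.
f'(x) = (-2*x^2 + 3*x + 5)*exp(-x)

Solve f'(x) = 0:
  f'(x) = (-2*x^2 + 3*x + 5)·exp(-x) and exp(-x) > 0 for every x, so f'(x) = 0 ⇔ -2*x^2 + 3*x + 5 = 0.
  Factor: -2*x^2 + 3*x + 5 = -(x + 1)*(2*x - 5) = 0.
  ⇒ x = -1, 5/2

f''(x) = (2*x^2 - 7*x - 2)*exp(-x)
Second-derivative test at each critical point:
  f''(-1) = 19.0280 > 0 → local minimum
  f''(5/2) = -0.5746 < 0 → local maximum

Critical points: x = -1 (local minimum); x = 5/2 (local maximum)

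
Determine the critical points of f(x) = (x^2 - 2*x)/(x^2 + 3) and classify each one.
f'(x) = 2*(x^2 + 3*x - 3)/(x^4 + 6*x^2 + 9)

Solve f'(x) = 0:
  f'(x) = 2*(x^2 + 3*x - 3)/(x^2 + 3)^2; the denominator is positive wherever f is defined, so f'(x) = 0 ⇔ 2*x^2 + 6*x - 6 = 0.
  Factor: 2*x^2 + 6*x - 6 = 2*(x^2 + 3*x - 3); x^2 + 3*x - 3 = 0 has no rational roots; quadratic formula: x = (-3 ± √21)/2.
  ⇒ x = -sqrt(21)/2 - 3/2 ≈ -3.7913, -3/2 + sqrt(21)/2 ≈ 0.7913

f''(x) = 2*(-2*x^3 - 9*x^2 + 18*x + 9)/(x^6 + 9*x^4 + 27*x^2 + 27)
Second-derivative test at each critical point:
  f''(-3.7913) = -0.0304 < 0 → local maximum
  f''(0.7913) = 0.6970 > 0 → local minimum

Critical points: x = -sqrt(21)/2 - 3/2 ≈ -3.7913 (local maximum); x = -3/2 + sqrt(21)/2 ≈ 0.7913 (local minimum)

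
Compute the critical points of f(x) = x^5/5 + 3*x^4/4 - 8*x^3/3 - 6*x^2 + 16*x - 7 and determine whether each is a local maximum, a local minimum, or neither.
f'(x) = x^4 + 3*x^3 - 8*x^2 - 12*x + 16

Solve f'(x) = 0:
  Factor: x^4 + 3*x^3 - 8*x^2 - 12*x + 16 = (x - 2)*(x - 1)*(x + 2)*(x + 4) = 0.
  ⇒ x = -4, -2, 1, 2

f''(x) = 4*x^3 + 9*x^2 - 16*x - 12
Second-derivative test at each critical point:
  f''(-4) = -60 < 0 → local maximum
  f''(-2) = 24 > 0 → local minimum
  f''(1) = -15 < 0 → local maximum
  f''(2) = 24 > 0 → local minimum

Critical points: x = -4 (local maximum); x = -2 (local minimum); x = 1 (local maximum); x = 2 (local minimum)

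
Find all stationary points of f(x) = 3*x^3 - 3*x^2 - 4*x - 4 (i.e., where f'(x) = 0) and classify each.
f'(x) = 9*x^2 - 6*x - 4

Solve f'(x) = 0:
  9*x^2 - 6*x - 4 = 0 has no rational roots; quadratic formula: x = (6 ± √180)/18.
  ⇒ x = 1/3 - sqrt(5)/3 ≈ -0.4120, 1/3 + sqrt(5)/3 ≈ 1.0787

f''(x) = 18*x - 6
Second-derivative test at each critical point:
  f''(-0.4120) = -13.4164 < 0 → local maximum
  f''(1.0787) = 13.4164 > 0 → local minimum

Critical points: x = 1/3 - sqrt(5)/3 ≈ -0.4120 (local maximum); x = 1/3 + sqrt(5)/3 ≈ 1.0787 (local minimum)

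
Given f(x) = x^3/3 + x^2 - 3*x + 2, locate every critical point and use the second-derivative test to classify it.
f'(x) = x^2 + 2*x - 3

Solve f'(x) = 0:
  Factor: x^2 + 2*x - 3 = (x - 1)*(x + 3) = 0.
  ⇒ x = -3, 1

f''(x) = 2*x + 2
Second-derivative test at each critical point:
  f''(-3) = -4 < 0 → local maximum
  f''(1) = 4 > 0 → local minimum

Critical points: x = -3 (local maximum); x = 1 (local minimum)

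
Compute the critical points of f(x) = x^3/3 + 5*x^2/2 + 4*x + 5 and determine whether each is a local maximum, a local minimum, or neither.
f'(x) = x^2 + 5*x + 4

Solve f'(x) = 0:
  Factor: x^2 + 5*x + 4 = (x + 1)*(x + 4) = 0.
  ⇒ x = -4, -1

f''(x) = 2*x + 5
Second-derivative test at each critical point:
  f''(-4) = -3 < 0 → local maximum
  f''(-1) = 3 > 0 → local minimum

Critical points: x = -4 (local maximum); x = -1 (local minimum)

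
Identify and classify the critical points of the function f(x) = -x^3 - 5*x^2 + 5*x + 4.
f'(x) = -3*x^2 - 10*x + 5

Solve f'(x) = 0:
  3*x^2 + 10*x - 5 = 0 has no rational roots; quadratic formula: x = (-10 ± √160)/6.
  ⇒ x = -2*sqrt(10)/3 - 5/3 ≈ -3.7749, -5/3 + 2*sqrt(10)/3 ≈ 0.4415

f''(x) = -6*x - 10
Second-derivative test at each critical point:
  f''(-3.7749) = 12.6491 > 0 → local minimum
  f''(0.4415) = -12.6491 < 0 → local maximum

Critical points: x = -2*sqrt(10)/3 - 5/3 ≈ -3.7749 (local minimum); x = -5/3 + 2*sqrt(10)/3 ≈ 0.4415 (local maximum)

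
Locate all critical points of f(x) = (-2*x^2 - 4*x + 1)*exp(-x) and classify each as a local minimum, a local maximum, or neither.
f'(x) = (2*x^2 - 5)*exp(-x)

Solve f'(x) = 0:
  f'(x) = (2*x^2 - 5)·exp(-x) and exp(-x) > 0 for every x, so f'(x) = 0 ⇔ 2*x^2 - 5 = 0.
  2*x^2 - 5 = 0 has no rational roots; quadratic formula: x = (0 ± √40)/4.
  ⇒ x = -sqrt(10)/2 ≈ -1.5811, sqrt(10)/2 ≈ 1.5811

f''(x) = (-2*x^2 + 4*x + 5)*exp(-x)
Second-derivative test at each critical point:
  f''(-1.5811) = -30.7404 < 0 → local maximum
  f''(1.5811) = 1.3012 > 0 → local minimum

Critical points: x = -sqrt(10)/2 ≈ -1.5811 (local maximum); x = sqrt(10)/2 ≈ 1.5811 (local minimum)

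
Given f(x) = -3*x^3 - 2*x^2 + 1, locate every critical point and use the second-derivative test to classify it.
f'(x) = x*(-9*x - 4)

Solve f'(x) = 0:
  Factor: -9*x^2 - 4*x = -x*(9*x + 4) = 0.
  ⇒ x = -4/9, 0

f''(x) = -18*x - 4
Second-derivative test at each critical point:
  f''(-4/9) = 4 > 0 → local minimum
  f''(0) = -4 < 0 → local maximum

Critical points: x = -4/9 (local minimum); x = 0 (local maximum)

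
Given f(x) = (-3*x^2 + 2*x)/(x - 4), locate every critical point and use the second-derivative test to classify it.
f'(x) = (-3*x^2 + 24*x - 8)/(x^2 - 8*x + 16)

Solve f'(x) = 0:
  f'(x) = -(3*x^2 - 24*x + 8)/(x - 4)^2; the denominator is positive wherever f is defined, so f'(x) = 0 ⇔ -3*x^2 + 24*x - 8 = 0.
  3*x^2 - 24*x + 8 = 0 has no rational roots; quadratic formula: x = (24 ± √480)/6.
  ⇒ x = 4 - 2*sqrt(30)/3 ≈ 0.3485, 2*sqrt(30)/3 + 4 ≈ 7.6515

f''(x) = -80/(x^3 - 12*x^2 + 48*x - 64)
Second-derivative test at each critical point:
  f''(0.3485) = 1.6432 > 0 → local minimum
  f''(7.6515) = -1.6432 < 0 → local maximum

Critical points: x = 4 - 2*sqrt(30)/3 ≈ 0.3485 (local minimum); x = 2*sqrt(30)/3 + 4 ≈ 7.6515 (local maximum)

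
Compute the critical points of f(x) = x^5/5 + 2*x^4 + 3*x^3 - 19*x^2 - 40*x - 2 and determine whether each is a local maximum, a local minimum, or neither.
f'(x) = x^4 + 8*x^3 + 9*x^2 - 38*x - 40

Solve f'(x) = 0:
  Factor: x^4 + 8*x^3 + 9*x^2 - 38*x - 40 = (x - 2)*(x + 1)*(x + 4)*(x + 5) = 0.
  ⇒ x = -5, -4, -1, 2

f''(x) = 4*x^3 + 24*x^2 + 18*x - 38
Second-derivative test at each critical point:
  f''(-5) = -28 < 0 → local maximum
  f''(-4) = 18 > 0 → local minimum
  f''(-1) = -36 < 0 → local maximum
  f''(2) = 126 > 0 → local minimum

Critical points: x = -5 (local maximum); x = -4 (local minimum); x = -1 (local maximum); x = 2 (local minimum)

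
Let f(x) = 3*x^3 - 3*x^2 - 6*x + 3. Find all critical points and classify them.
f'(x) = 9*x^2 - 6*x - 6

Solve f'(x) = 0:
  Factor: 9*x^2 - 6*x - 6 = 3*(3*x^2 - 2*x - 2); 3*x^2 - 2*x - 2 = 0 has no rational roots; quadratic formula: x = (2 ± √28)/6.
  ⇒ x = 1/3 - sqrt(7)/3 ≈ -0.5486, 1/3 + sqrt(7)/3 ≈ 1.2153

f''(x) = 18*x - 6
Second-derivative test at each critical point:
  f''(-0.5486) = -15.8745 < 0 → local maximum
  f''(1.2153) = 15.8745 > 0 → local minimum

Critical points: x = 1/3 - sqrt(7)/3 ≈ -0.5486 (local maximum); x = 1/3 + sqrt(7)/3 ≈ 1.2153 (local minimum)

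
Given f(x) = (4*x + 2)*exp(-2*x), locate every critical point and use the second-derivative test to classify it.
f'(x) = -8*x*exp(-2*x)

Solve f'(x) = 0:
  f'(x) = (-8*x)·exp(-2*x) and exp(-2*x) > 0 for every x, so f'(x) = 0 ⇔ -8*x = 0.
  -8*x = 0.
  ⇒ x = 0

f''(x) = 8*(2*x - 1)*exp(-2*x)
Second-derivative test at each critical point:
  f''(0) = -8 < 0 → local maximum

Critical points: x = 0 (local maximum)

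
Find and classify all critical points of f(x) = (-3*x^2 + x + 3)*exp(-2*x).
f'(x) = (6*x^2 - 8*x - 5)*exp(-2*x)

Solve f'(x) = 0:
  f'(x) = (6*x^2 - 8*x - 5)·exp(-2*x) and exp(-2*x) > 0 for every x, so f'(x) = 0 ⇔ 6*x^2 - 8*x - 5 = 0.
  6*x^2 - 8*x - 5 = 0 has no rational roots; quadratic formula: x = (8 ± √184)/12.
  ⇒ x = 2/3 - sqrt(46)/6 ≈ -0.4637, 2/3 + sqrt(46)/6 ≈ 1.7971

f''(x) = 2*(-6*x^2 + 14*x + 1)*exp(-2*x)
Second-derivative test at each critical point:
  f''(-0.4637) = -34.2920 < 0 → local maximum
  f''(1.7971) = 0.3728 > 0 → local minimum

Critical points: x = 2/3 - sqrt(46)/6 ≈ -0.4637 (local maximum); x = 2/3 + sqrt(46)/6 ≈ 1.7971 (local minimum)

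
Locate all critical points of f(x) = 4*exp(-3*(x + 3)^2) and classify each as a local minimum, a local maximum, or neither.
f'(x) = 24*(-x - 3)*exp(-3*(x + 3)^2)

Solve f'(x) = 0:
  f'(x) = (-24*x - 72)·exp(-3*(x + 3)^2) and exp(-3*(x + 3)^2) > 0 for every x, so f'(x) = 0 ⇔ -24*x - 72 = 0.
  Factor: -24*x - 72 = -24*(x + 3) = 0.
  ⇒ x = -3

f''(x) = 24*(6*(x + 3)^2 - 1)*exp(-3*(x + 3)^2)
Second-derivative test at each critical point:
  f''(-3) = -24 < 0 → local maximum

Critical points: x = -3 (local maximum)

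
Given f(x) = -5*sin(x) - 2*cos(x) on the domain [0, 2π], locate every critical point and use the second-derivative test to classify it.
f'(x) = 2*sin(x) - 5*cos(x)

Solve f'(x) = 0 on [0, 2π]:
  f'(x) = 0 ⇔ -5*cos(x) = -2*sin(x) ⇔ tan(x) = 5/2, i.e. x = arctan(5/2) + nπ; keep the solutions lying in [0, 2π].
  ⇒ x = atan(5/2) ≈ 1.1903, atan(5/2) + pi ≈ 4.3319

f''(x) = 5*sin(x) + 2*cos(x)
Second-derivative test at each critical point:
  f''(1.1903) = 5.3852 > 0 → local minimum
  f''(4.3319) = -5.3852 < 0 → local maximum

Critical points: x = atan(5/2) ≈ 1.1903 (local minimum); x = atan(5/2) + pi ≈ 4.3319 (local maximum)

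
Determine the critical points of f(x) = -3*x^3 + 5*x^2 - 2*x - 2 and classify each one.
f'(x) = -9*x^2 + 10*x - 2

Solve f'(x) = 0:
  9*x^2 - 10*x + 2 = 0 has no rational roots; quadratic formula: x = (10 ± √28)/18.
  ⇒ x = 5/9 - sqrt(7)/9 ≈ 0.2616, sqrt(7)/9 + 5/9 ≈ 0.8495

f''(x) = 10 - 18*x
Second-derivative test at each critical point:
  f''(0.2616) = 5.2915 > 0 → local minimum
  f''(0.8495) = -5.2915 < 0 → local maximum

Critical points: x = 5/9 - sqrt(7)/9 ≈ 0.2616 (local minimum); x = sqrt(7)/9 + 5/9 ≈ 0.8495 (local maximum)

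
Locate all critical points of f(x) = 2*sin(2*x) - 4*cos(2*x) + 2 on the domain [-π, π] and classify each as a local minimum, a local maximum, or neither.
f'(x) = 8*sin(2*x) + 4*cos(2*x)

Solve f'(x) = 0 on [-π, π]:
  f'(x) = 0 ⇔ 2*cos(2*x) = -4*sin(2*x) ⇔ tan(2*x) = -1/2, i.e. 2*x = arctan(-1/2) + nπ; keep the solutions lying in [-π, π].
  ⇒ x = -pi/2 - atan(1/2)/2 ≈ -1.8026, -atan(1/2)/2 ≈ -0.2318, -atan(1/2)/2 + pi/2 ≈ 1.3390, pi - atan(1/2)/2 ≈ 2.9098

f''(x) = -8*sin(2*x) + 16*cos(2*x)
Second-derivative test at each critical point:
  f''(-1.8026) = -17.8885 < 0 → local maximum
  f''(-0.2318) = 17.8885 > 0 → local minimum
  f''(1.3390) = -17.8885 < 0 → local maximum
  f''(2.9098) = 17.8885 > 0 → local minimum

Critical points: x = -pi/2 - atan(1/2)/2 ≈ -1.8026 (local maximum); x = -atan(1/2)/2 ≈ -0.2318 (local minimum); x = -atan(1/2)/2 + pi/2 ≈ 1.3390 (local maximum); x = pi - atan(1/2)/2 ≈ 2.9098 (local minimum)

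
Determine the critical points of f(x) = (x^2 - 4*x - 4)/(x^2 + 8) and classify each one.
f'(x) = 4*(x^2 + 6*x - 8)/(x^4 + 16*x^2 + 64)

Solve f'(x) = 0:
  f'(x) = 4*(x^2 + 6*x - 8)/(x^2 + 8)^2; the denominator is positive wherever f is defined, so f'(x) = 0 ⇔ 4*x^2 + 24*x - 32 = 0.
  Factor: 4*x^2 + 24*x - 32 = 4*(x^2 + 6*x - 8); x^2 + 6*x - 8 = 0 has no rational roots; quadratic formula: x = (-6 ± √68)/2.
  ⇒ x = -sqrt(17) - 3 ≈ -7.1231, -3 + sqrt(17) ≈ 1.1231

f''(x) = 8*(-x^3 - 9*x^2 + 24*x + 24)/(x^6 + 24*x^4 + 192*x^2 + 512)
Second-derivative test at each critical point:
  f''(-7.1231) = -0.0096 < 0 → local maximum
  f''(1.1231) = 0.3846 > 0 → local minimum

Critical points: x = -sqrt(17) - 3 ≈ -7.1231 (local maximum); x = -3 + sqrt(17) ≈ 1.1231 (local minimum)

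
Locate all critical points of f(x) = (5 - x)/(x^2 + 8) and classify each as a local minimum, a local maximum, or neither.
f'(x) = (-x^2 + 2*x*(x - 5) - 8)/(x^2 + 8)^2

Solve f'(x) = 0:
  f'(x) = (x^2 - 10*x - 8)/(x^2 + 8)^2; the denominator is positive wherever f is defined, so f'(x) = 0 ⇔ x^2 - 10*x - 8 = 0.
  x^2 - 10*x - 8 = 0 has no rational roots; quadratic formula: x = (10 ± √132)/2.
  ⇒ x = 5 - sqrt(33) ≈ -0.7446, 5 + sqrt(33) ≈ 10.7446

f''(x) = 2*(4*x^2*(5 - x) + (3*x - 5)*(x^2 + 8))/(x^2 + 8)^3
Second-derivative test at each critical point:
  f''(-0.7446) = -0.1570 < 0 → local maximum
  f''(10.7446) = 0.0008 > 0 → local minimum

Critical points: x = 5 - sqrt(33) ≈ -0.7446 (local maximum); x = 5 + sqrt(33) ≈ 10.7446 (local minimum)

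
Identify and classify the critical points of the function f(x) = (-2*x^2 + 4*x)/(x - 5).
f'(x) = 2*(-x^2 + 10*x - 10)/(x^2 - 10*x + 25)

Solve f'(x) = 0:
  f'(x) = -2*(x^2 - 10*x + 10)/(x - 5)^2; the denominator is positive wherever f is defined, so f'(x) = 0 ⇔ -2*x^2 + 20*x - 20 = 0.
  Factor: -2*x^2 + 20*x - 20 = -2*(x^2 - 10*x + 10); x^2 - 10*x + 10 = 0 has no rational roots; quadratic formula: x = (10 ± √60)/2.
  ⇒ x = 5 - sqrt(15) ≈ 1.1270, sqrt(15) + 5 ≈ 8.8730

f''(x) = -60/(x^3 - 15*x^2 + 75*x - 125)
Second-derivative test at each critical point:
  f''(1.1270) = 1.0328 > 0 → local minimum
  f''(8.8730) = -1.0328 < 0 → local maximum

Critical points: x = 5 - sqrt(15) ≈ 1.1270 (local minimum); x = sqrt(15) + 5 ≈ 8.8730 (local maximum)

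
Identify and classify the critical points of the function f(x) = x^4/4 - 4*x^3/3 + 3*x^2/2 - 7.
f'(x) = x*(x^2 - 4*x + 3)

Solve f'(x) = 0:
  Factor: x^3 - 4*x^2 + 3*x = x*(x - 3)*(x - 1) = 0.
  ⇒ x = 0, 1, 3

f''(x) = 3*x^2 - 8*x + 3
Second-derivative test at each critical point:
  f''(0) = 3 > 0 → local minimum
  f''(1) = -2 < 0 → local maximum
  f''(3) = 6 > 0 → local minimum

Critical points: x = 0 (local minimum); x = 1 (local maximum); x = 3 (local minimum)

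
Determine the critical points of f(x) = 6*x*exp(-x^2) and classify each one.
f'(x) = 6*(1 - 2*x^2)*exp(-x^2)

Solve f'(x) = 0:
  f'(x) = (6 - 12*x^2)·exp(-x^2) and exp(-x^2) > 0 for every x, so f'(x) = 0 ⇔ 6 - 12*x^2 = 0.
  Factor: 6 - 12*x^2 = -6*(2*x^2 - 1); 2*x^2 - 1 = 0 has no rational roots; quadratic formula: x = (0 ± √8)/4.
  ⇒ x = -sqrt(2)/2 ≈ -0.7071, sqrt(2)/2 ≈ 0.7071

f''(x) = (24*x^3 - 36*x)*exp(-x^2)
Second-derivative test at each critical point:
  f''(-0.7071) = 10.2932 > 0 → local minimum
  f''(0.7071) = -10.2932 < 0 → local maximum

Critical points: x = -sqrt(2)/2 ≈ -0.7071 (local minimum); x = sqrt(2)/2 ≈ 0.7071 (local maximum)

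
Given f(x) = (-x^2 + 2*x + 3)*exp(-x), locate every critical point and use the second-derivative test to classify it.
f'(x) = (x^2 - 4*x - 1)*exp(-x)

Solve f'(x) = 0:
  f'(x) = (x^2 - 4*x - 1)·exp(-x) and exp(-x) > 0 for every x, so f'(x) = 0 ⇔ x^2 - 4*x - 1 = 0.
  x^2 - 4*x - 1 = 0 has no rational roots; quadratic formula: x = (4 ± √20)/2.
  ⇒ x = 2 - sqrt(5) ≈ -0.2361, 2 + sqrt(5) ≈ 4.2361

f''(x) = (-x^2 + 6*x - 3)*exp(-x)
Second-derivative test at each critical point:
  f''(-0.2361) = -5.6629 < 0 → local maximum
  f''(4.2361) = 0.0647 > 0 → local minimum

Critical points: x = 2 - sqrt(5) ≈ -0.2361 (local maximum); x = 2 + sqrt(5) ≈ 4.2361 (local minimum)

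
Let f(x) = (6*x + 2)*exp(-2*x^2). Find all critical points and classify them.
f'(x) = 2*(-4*x*(3*x + 1) + 3)*exp(-2*x^2)

Solve f'(x) = 0:
  f'(x) = (-24*x^2 - 8*x + 6)·exp(-2*x^2) and exp(-2*x^2) > 0 for every x, so f'(x) = 0 ⇔ -24*x^2 - 8*x + 6 = 0.
  Factor: -24*x^2 - 8*x + 6 = -2*(12*x^2 + 4*x - 3); 12*x^2 + 4*x - 3 = 0 has no rational roots; quadratic formula: x = (-4 ± √160)/24.
  ⇒ x = -sqrt(10)/6 - 1/6 ≈ -0.6937, -1/6 + sqrt(10)/6 ≈ 0.3604

f''(x) = 8*(4*x^2*(3*x + 1) - 9*x - 1)*exp(-2*x^2)
Second-derivative test at each critical point:
  f''(-0.6937) = 9.6626 > 0 → local minimum
  f''(0.3604) = -19.5112 < 0 → local maximum

Critical points: x = -sqrt(10)/6 - 1/6 ≈ -0.6937 (local minimum); x = -1/6 + sqrt(10)/6 ≈ 0.3604 (local maximum)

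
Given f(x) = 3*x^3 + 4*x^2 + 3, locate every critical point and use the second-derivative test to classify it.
f'(x) = x*(9*x + 8)

Solve f'(x) = 0:
  Factor: 9*x^2 + 8*x = x*(9*x + 8) = 0.
  ⇒ x = -8/9, 0

f''(x) = 18*x + 8
Second-derivative test at each critical point:
  f''(-8/9) = -8 < 0 → local maximum
  f''(0) = 8 > 0 → local minimum

Critical points: x = -8/9 (local maximum); x = 0 (local minimum)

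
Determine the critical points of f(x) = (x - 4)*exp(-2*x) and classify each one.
f'(x) = (9 - 2*x)*exp(-2*x)

Solve f'(x) = 0:
  f'(x) = (9 - 2*x)·exp(-2*x) and exp(-2*x) > 0 for every x, so f'(x) = 0 ⇔ 9 - 2*x = 0.
  9 - 2*x = 0.
  ⇒ x = 9/2

f''(x) = 4*(x - 5)*exp(-2*x)
Second-derivative test at each critical point:
  f''(9/2) = -2.468e-04 < 0 → local maximum

Critical points: x = 9/2 (local maximum)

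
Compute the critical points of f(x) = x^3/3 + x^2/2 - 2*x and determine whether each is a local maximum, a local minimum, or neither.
f'(x) = x^2 + x - 2

Solve f'(x) = 0:
  Factor: x^2 + x - 2 = (x - 1)*(x + 2) = 0.
  ⇒ x = -2, 1

f''(x) = 2*x + 1
Second-derivative test at each critical point:
  f''(-2) = -3 < 0 → local maximum
  f''(1) = 3 > 0 → local minimum

Critical points: x = -2 (local maximum); x = 1 (local minimum)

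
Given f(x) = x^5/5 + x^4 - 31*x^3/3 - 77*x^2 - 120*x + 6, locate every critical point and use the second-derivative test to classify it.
f'(x) = x^4 + 4*x^3 - 31*x^2 - 154*x - 120

Solve f'(x) = 0:
  Factor: x^4 + 4*x^3 - 31*x^2 - 154*x - 120 = (x - 6)*(x + 1)*(x + 4)*(x + 5) = 0.
  ⇒ x = -5, -4, -1, 6

f''(x) = 4*x^3 + 12*x^2 - 62*x - 154
Second-derivative test at each critical point:
  f''(-5) = -44 < 0 → local maximum
  f''(-4) = 30 > 0 → local minimum
  f''(-1) = -84 < 0 → local maximum
  f''(6) = 770 > 0 → local minimum

Critical points: x = -5 (local maximum); x = -4 (local minimum); x = -1 (local maximum); x = 6 (local minimum)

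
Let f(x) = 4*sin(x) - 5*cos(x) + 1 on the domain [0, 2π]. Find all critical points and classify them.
f'(x) = 5*sin(x) + 4*cos(x)

Solve f'(x) = 0 on [0, 2π]:
  f'(x) = 0 ⇔ 4*cos(x) = -5*sin(x) ⇔ tan(x) = -4/5, i.e. x = arctan(-4/5) + nπ; keep the solutions lying in [0, 2π].
  ⇒ x = pi - atan(4/5) ≈ 2.4669, -atan(4/5) + 2*pi ≈ 5.6084

f''(x) = -4*sin(x) + 5*cos(x)
Second-derivative test at each critical point:
  f''(2.4669) = -6.4031 < 0 → local maximum
  f''(5.6084) = 6.4031 > 0 → local minimum

Critical points: x = pi - atan(4/5) ≈ 2.4669 (local maximum); x = -atan(4/5) + 2*pi ≈ 5.6084 (local minimum)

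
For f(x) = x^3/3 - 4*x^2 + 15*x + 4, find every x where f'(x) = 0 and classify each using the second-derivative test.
f'(x) = x^2 - 8*x + 15

Solve f'(x) = 0:
  Factor: x^2 - 8*x + 15 = (x - 5)*(x - 3) = 0.
  ⇒ x = 3, 5

f''(x) = 2*x - 8
Second-derivative test at each critical point:
  f''(3) = -2 < 0 → local maximum
  f''(5) = 2 > 0 → local minimum

Critical points: x = 3 (local maximum); x = 5 (local minimum)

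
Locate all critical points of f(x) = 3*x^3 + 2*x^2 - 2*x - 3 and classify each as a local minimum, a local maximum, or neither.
f'(x) = 9*x^2 + 4*x - 2

Solve f'(x) = 0:
  9*x^2 + 4*x - 2 = 0 has no rational roots; quadratic formula: x = (-4 ± √88)/18.
  ⇒ x = -sqrt(22)/9 - 2/9 ≈ -0.7434, -2/9 + sqrt(22)/9 ≈ 0.2989

f''(x) = 18*x + 4
Second-derivative test at each critical point:
  f''(-0.7434) = -9.3808 < 0 → local maximum
  f''(0.2989) = 9.3808 > 0 → local minimum

Critical points: x = -sqrt(22)/9 - 2/9 ≈ -0.7434 (local maximum); x = -2/9 + sqrt(22)/9 ≈ 0.2989 (local minimum)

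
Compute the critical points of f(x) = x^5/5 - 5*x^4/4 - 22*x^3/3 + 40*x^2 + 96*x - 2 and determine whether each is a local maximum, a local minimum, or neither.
f'(x) = x^4 - 5*x^3 - 22*x^2 + 80*x + 96

Solve f'(x) = 0:
  Factor: x^4 - 5*x^3 - 22*x^2 + 80*x + 96 = (x - 6)*(x - 4)*(x + 1)*(x + 4) = 0.
  ⇒ x = -4, -1, 4, 6

f''(x) = 4*x^3 - 15*x^2 - 44*x + 80
Second-derivative test at each critical point:
  f''(-4) = -240 < 0 → local maximum
  f''(-1) = 105 > 0 → local minimum
  f''(4) = -80 < 0 → local maximum
  f''(6) = 140 > 0 → local minimum

Critical points: x = -4 (local maximum); x = -1 (local minimum); x = 4 (local maximum); x = 6 (local minimum)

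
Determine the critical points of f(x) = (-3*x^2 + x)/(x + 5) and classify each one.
f'(x) = (-3*x^2 - 30*x + 5)/(x^2 + 10*x + 25)

Solve f'(x) = 0:
  f'(x) = -(3*x^2 + 30*x - 5)/(x + 5)^2; the denominator is positive wherever f is defined, so f'(x) = 0 ⇔ -3*x^2 - 30*x + 5 = 0.
  3*x^2 + 30*x - 5 = 0 has no rational roots; quadratic formula: x = (-30 ± √960)/6.
  ⇒ x = -4*sqrt(15)/3 - 5 ≈ -10.1640, -5 + 4*sqrt(15)/3 ≈ 0.1640

f''(x) = -160/(x^3 + 15*x^2 + 75*x + 125)
Second-derivative test at each critical point:
  f''(-10.1640) = 1.1619 > 0 → local minimum
  f''(0.1640) = -1.1619 < 0 → local maximum

Critical points: x = -4*sqrt(15)/3 - 5 ≈ -10.1640 (local minimum); x = -5 + 4*sqrt(15)/3 ≈ 0.1640 (local maximum)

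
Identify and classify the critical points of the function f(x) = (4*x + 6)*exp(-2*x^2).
f'(x) = 4*(-2*x*(2*x + 3) + 1)*exp(-2*x^2)

Solve f'(x) = 0:
  f'(x) = (-16*x^2 - 24*x + 4)·exp(-2*x^2) and exp(-2*x^2) > 0 for every x, so f'(x) = 0 ⇔ -16*x^2 - 24*x + 4 = 0.
  Factor: -16*x^2 - 24*x + 4 = -4*(4*x^2 + 6*x - 1); 4*x^2 + 6*x - 1 = 0 has no rational roots; quadratic formula: x = (-6 ± √52)/8.
  ⇒ x = -sqrt(13)/4 - 3/4 ≈ -1.6514, -3/4 + sqrt(13)/4 ≈ 0.1514

f''(x) = 8*(4*x^2*(2*x + 3) - 6*x - 3)*exp(-2*x^2)
Second-derivative test at each critical point:
  f''(-1.6514) = 0.1234 > 0 → local minimum
  f''(0.1514) = -27.5521 < 0 → local maximum

Critical points: x = -sqrt(13)/4 - 3/4 ≈ -1.6514 (local minimum); x = -3/4 + sqrt(13)/4 ≈ 0.1514 (local maximum)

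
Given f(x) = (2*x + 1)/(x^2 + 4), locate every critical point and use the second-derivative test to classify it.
f'(x) = 2*(-x^2 - x + 4)/(x^4 + 8*x^2 + 16)

Solve f'(x) = 0:
  f'(x) = -2*(x^2 + x - 4)/(x^2 + 4)^2; the denominator is positive wherever f is defined, so f'(x) = 0 ⇔ -2*x^2 - 2*x + 8 = 0.
  Factor: -2*x^2 - 2*x + 8 = -2*(x^2 + x - 4); x^2 + x - 4 = 0 has no rational roots; quadratic formula: x = (-1 ± √17)/2.
  ⇒ x = -sqrt(17)/2 - 1/2 ≈ -2.5616, -1/2 + sqrt(17)/2 ≈ 1.5616

f''(x) = 2*(4*x^2*(2*x + 1) - (6*x + 1)*(x^2 + 4))/(x^2 + 4)^3
Second-derivative test at each critical point:
  f''(-2.5616) = 0.0739 > 0 → local minimum
  f''(1.5616) = -0.1989 < 0 → local maximum

Critical points: x = -sqrt(17)/2 - 1/2 ≈ -2.5616 (local minimum); x = -1/2 + sqrt(17)/2 ≈ 1.5616 (local maximum)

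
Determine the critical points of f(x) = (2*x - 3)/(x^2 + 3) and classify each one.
f'(x) = 2*(-x^2 + 3*x + 3)/(x^4 + 6*x^2 + 9)

Solve f'(x) = 0:
  f'(x) = -2*(x^2 - 3*x - 3)/(x^2 + 3)^2; the denominator is positive wherever f is defined, so f'(x) = 0 ⇔ -2*x^2 + 6*x + 6 = 0.
  Factor: -2*x^2 + 6*x + 6 = -2*(x^2 - 3*x - 3); x^2 - 3*x - 3 = 0 has no rational roots; quadratic formula: x = (3 ± √21)/2.
  ⇒ x = 3/2 - sqrt(21)/2 ≈ -0.7913, 3/2 + sqrt(21)/2 ≈ 3.7913

f''(x) = 2*(4*x^2*(2*x - 3) + 3*(1 - 2*x)*(x^2 + 3))/(x^2 + 3)^3
Second-derivative test at each critical point:
  f''(-0.7913) = 0.6970 > 0 → local minimum
  f''(3.7913) = -0.0304 < 0 → local maximum

Critical points: x = 3/2 - sqrt(21)/2 ≈ -0.7913 (local minimum); x = 3/2 + sqrt(21)/2 ≈ 3.7913 (local maximum)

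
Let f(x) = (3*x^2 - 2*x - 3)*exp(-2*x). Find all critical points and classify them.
f'(x) = 2*(-3*x^2 + 5*x + 2)*exp(-2*x)

Solve f'(x) = 0:
  f'(x) = (-6*x^2 + 10*x + 4)·exp(-2*x) and exp(-2*x) > 0 for every x, so f'(x) = 0 ⇔ -6*x^2 + 10*x + 4 = 0.
  Factor: -6*x^2 + 10*x + 4 = -2*(x - 2)*(3*x + 1) = 0.
  ⇒ x = -1/3, 2

f''(x) = 2*(6*x^2 - 16*x + 1)*exp(-2*x)
Second-derivative test at each critical point:
  f''(-1/3) = 27.2683 > 0 → local minimum
  f''(2) = -0.2564 < 0 → local maximum

Critical points: x = -1/3 (local minimum); x = 2 (local maximum)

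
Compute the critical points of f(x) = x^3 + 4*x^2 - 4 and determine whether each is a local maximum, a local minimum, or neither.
f'(x) = x*(3*x + 8)

Solve f'(x) = 0:
  Factor: 3*x^2 + 8*x = x*(3*x + 8) = 0.
  ⇒ x = -8/3, 0

f''(x) = 6*x + 8
Second-derivative test at each critical point:
  f''(-8/3) = -8 < 0 → local maximum
  f''(0) = 8 > 0 → local minimum

Critical points: x = -8/3 (local maximum); x = 0 (local minimum)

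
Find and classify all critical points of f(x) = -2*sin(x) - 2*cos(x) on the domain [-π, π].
f'(x) = -2*sqrt(2)*cos(x + pi/4)

Solve f'(x) = 0 on [-π, π]:
  f'(x) = 0 ⇔ -2*cos(x) = -2*sin(x) ⇔ tan(x) = 1, i.e. x = arctan(1) + nπ; keep the solutions lying in [-π, π].
  ⇒ x = -3*pi/4 ≈ -2.3562, pi/4 ≈ 0.7854

f''(x) = 2*sqrt(2)*sin(x + pi/4)
Second-derivative test at each critical point:
  f''(-2.3562) = -2.8284 < 0 → local maximum
  f''(0.7854) = 2.8284 > 0 → local minimum

Critical points: x = -3*pi/4 ≈ -2.3562 (local maximum); x = pi/4 ≈ 0.7854 (local minimum)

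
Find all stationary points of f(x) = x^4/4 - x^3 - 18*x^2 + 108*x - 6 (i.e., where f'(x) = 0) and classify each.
f'(x) = x^3 - 3*x^2 - 36*x + 108

Solve f'(x) = 0:
  Factor: x^3 - 3*x^2 - 36*x + 108 = (x - 6)*(x - 3)*(x + 6) = 0.
  ⇒ x = -6, 3, 6

f''(x) = 3*x^2 - 6*x - 36
Second-derivative test at each critical point:
  f''(-6) = 108 > 0 → local minimum
  f''(3) = -27 < 0 → local maximum
  f''(6) = 36 > 0 → local minimum

Critical points: x = -6 (local minimum); x = 3 (local maximum); x = 6 (local minimum)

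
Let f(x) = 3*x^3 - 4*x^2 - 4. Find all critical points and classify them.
f'(x) = x*(9*x - 8)

Solve f'(x) = 0:
  Factor: 9*x^2 - 8*x = x*(9*x - 8) = 0.
  ⇒ x = 0, 8/9

f''(x) = 18*x - 8
Second-derivative test at each critical point:
  f''(0) = -8 < 0 → local maximum
  f''(8/9) = 8 > 0 → local minimum

Critical points: x = 0 (local maximum); x = 8/9 (local minimum)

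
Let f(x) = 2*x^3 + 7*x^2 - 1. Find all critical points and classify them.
f'(x) = 2*x*(3*x + 7)

Solve f'(x) = 0:
  Factor: 6*x^2 + 14*x = 2*x*(3*x + 7) = 0.
  ⇒ x = -7/3, 0

f''(x) = 12*x + 14
Second-derivative test at each critical point:
  f''(-7/3) = -14 < 0 → local maximum
  f''(0) = 14 > 0 → local minimum

Critical points: x = -7/3 (local maximum); x = 0 (local minimum)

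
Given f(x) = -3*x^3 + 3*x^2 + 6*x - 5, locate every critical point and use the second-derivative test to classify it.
f'(x) = -9*x^2 + 6*x + 6

Solve f'(x) = 0:
  Factor: -9*x^2 + 6*x + 6 = -3*(3*x^2 - 2*x - 2); 3*x^2 - 2*x - 2 = 0 has no rational roots; quadratic formula: x = (2 ± √28)/6.
  ⇒ x = 1/3 - sqrt(7)/3 ≈ -0.5486, 1/3 + sqrt(7)/3 ≈ 1.2153

f''(x) = 6 - 18*x
Second-derivative test at each critical point:
  f''(-0.5486) = 15.8745 > 0 → local minimum
  f''(1.2153) = -15.8745 < 0 → local maximum

Critical points: x = 1/3 - sqrt(7)/3 ≈ -0.5486 (local minimum); x = 1/3 + sqrt(7)/3 ≈ 1.2153 (local maximum)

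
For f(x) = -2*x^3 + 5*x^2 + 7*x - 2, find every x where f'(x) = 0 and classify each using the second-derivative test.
f'(x) = -6*x^2 + 10*x + 7

Solve f'(x) = 0:
  6*x^2 - 10*x - 7 = 0 has no rational roots; quadratic formula: x = (10 ± √268)/12.
  ⇒ x = 5/6 - sqrt(67)/6 ≈ -0.5309, 5/6 + sqrt(67)/6 ≈ 2.1976

f''(x) = 10 - 12*x
Second-derivative test at each critical point:
  f''(-0.5309) = 16.3707 > 0 → local minimum
  f''(2.1976) = -16.3707 < 0 → local maximum

Critical points: x = 5/6 - sqrt(67)/6 ≈ -0.5309 (local minimum); x = 5/6 + sqrt(67)/6 ≈ 2.1976 (local maximum)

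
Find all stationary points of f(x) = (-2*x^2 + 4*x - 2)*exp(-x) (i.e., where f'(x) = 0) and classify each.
f'(x) = 2*(x^2 - 4*x + 3)*exp(-x)

Solve f'(x) = 0:
  f'(x) = (2*x^2 - 8*x + 6)·exp(-x) and exp(-x) > 0 for every x, so f'(x) = 0 ⇔ 2*x^2 - 8*x + 6 = 0.
  Factor: 2*x^2 - 8*x + 6 = 2*(x - 3)*(x - 1) = 0.
  ⇒ x = 1, 3

f''(x) = 2*(-x^2 + 6*x - 7)*exp(-x)
Second-derivative test at each critical point:
  f''(1) = -1.4715 < 0 → local maximum
  f''(3) = 0.1991 > 0 → local minimum

Critical points: x = 1 (local maximum); x = 3 (local minimum)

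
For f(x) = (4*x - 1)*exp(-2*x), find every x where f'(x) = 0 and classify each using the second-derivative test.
f'(x) = 2*(3 - 4*x)*exp(-2*x)

Solve f'(x) = 0:
  f'(x) = (6 - 8*x)·exp(-2*x) and exp(-2*x) > 0 for every x, so f'(x) = 0 ⇔ 6 - 8*x = 0.
  Factor: 6 - 8*x = -2*(4*x - 3) = 0.
  ⇒ x = 3/4

f''(x) = 4*(4*x - 5)*exp(-2*x)
Second-derivative test at each critical point:
  f''(3/4) = -1.7850 < 0 → local maximum

Critical points: x = 3/4 (local maximum)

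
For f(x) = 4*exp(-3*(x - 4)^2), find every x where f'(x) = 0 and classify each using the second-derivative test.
f'(x) = 24*(4 - x)*exp(-3*(x - 4)^2)

Solve f'(x) = 0:
  f'(x) = (96 - 24*x)·exp(-3*(x - 4)^2) and exp(-3*(x - 4)^2) > 0 for every x, so f'(x) = 0 ⇔ 96 - 24*x = 0.
  Factor: 96 - 24*x = -24*(x - 4) = 0.
  ⇒ x = 4

f''(x) = 24*(6*(x - 4)^2 - 1)*exp(-3*(x - 4)^2)
Second-derivative test at each critical point:
  f''(4) = -24 < 0 → local maximum

Critical points: x = 4 (local maximum)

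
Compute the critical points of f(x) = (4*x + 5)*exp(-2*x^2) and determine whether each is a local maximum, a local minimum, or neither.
f'(x) = 4*(-x*(4*x + 5) + 1)*exp(-2*x^2)

Solve f'(x) = 0:
  f'(x) = (-16*x^2 - 20*x + 4)·exp(-2*x^2) and exp(-2*x^2) > 0 for every x, so f'(x) = 0 ⇔ -16*x^2 - 20*x + 4 = 0.
  Factor: -16*x^2 - 20*x + 4 = -4*(4*x^2 + 5*x - 1); 4*x^2 + 5*x - 1 = 0 has no rational roots; quadratic formula: x = (-5 ± √41)/8.
  ⇒ x = -sqrt(41)/8 - 5/8 ≈ -1.4254, -5/8 + sqrt(41)/8 ≈ 0.1754

f''(x) = 4*(4*x^2*(4*x + 5) - 12*x - 5)*exp(-2*x^2)
Second-derivative test at each critical point:
  f''(-1.4254) = 0.4403 > 0 → local minimum
  f''(0.1754) = -24.0842 < 0 → local maximum

Critical points: x = -sqrt(41)/8 - 5/8 ≈ -1.4254 (local minimum); x = -5/8 + sqrt(41)/8 ≈ 0.1754 (local maximum)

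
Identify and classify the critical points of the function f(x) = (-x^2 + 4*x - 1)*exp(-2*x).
f'(x) = 2*(x^2 - 5*x + 3)*exp(-2*x)

Solve f'(x) = 0:
  f'(x) = (2*x^2 - 10*x + 6)·exp(-2*x) and exp(-2*x) > 0 for every x, so f'(x) = 0 ⇔ 2*x^2 - 10*x + 6 = 0.
  Factor: 2*x^2 - 10*x + 6 = 2*(x^2 - 5*x + 3); x^2 - 5*x + 3 = 0 has no rational roots; quadratic formula: x = (5 ± √13)/2.
  ⇒ x = 5/2 - sqrt(13)/2 ≈ 0.6972, sqrt(13)/2 + 5/2 ≈ 4.3028

f''(x) = 2*(-2*x^2 + 12*x - 11)*exp(-2*x)
Second-derivative test at each critical point:
  f''(0.6972) = -1.7881 < 0 → local maximum
  f''(4.3028) = 0.0013 > 0 → local minimum

Critical points: x = 5/2 - sqrt(13)/2 ≈ 0.6972 (local maximum); x = sqrt(13)/2 + 5/2 ≈ 4.3028 (local minimum)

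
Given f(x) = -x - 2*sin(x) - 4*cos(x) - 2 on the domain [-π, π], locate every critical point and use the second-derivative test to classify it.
f'(x) = 4*sin(x) - 2*cos(x) - 1

Solve f'(x) = 0 on [-π, π]:
  f'(x) = 0 ⇔ 4*sin(x) - 2*cos(x) = 1. Write the left side as R·cos(x + φ) with R = √((-2)² + (-4)²) = 2*sqrt(5), cos φ = -sqrt(5)/5, sin φ = -2*sqrt(5)/5; then cos(x + φ) = sqrt(5)/10. Solve for x and keep the solutions lying in [-π, π].
  ⇒ x = -pi + atan((2 - sqrt(19))/(-2*sqrt(19) - 1)) ≈ -2.9035, atan((2 + sqrt(19))/(-1 + 2*sqrt(19))) ≈ 0.6892

f''(x) = 2*sin(x) + 4*cos(x)
Second-derivative test at each critical point:
  f''(-2.9035) = -4.3589 < 0 → local maximum
  f''(0.6892) = 4.3589 > 0 → local minimum

Critical points: x = -pi + atan((2 - sqrt(19))/(-2*sqrt(19) - 1)) ≈ -2.9035 (local maximum); x = atan((2 + sqrt(19))/(-1 + 2*sqrt(19))) ≈ 0.6892 (local minimum)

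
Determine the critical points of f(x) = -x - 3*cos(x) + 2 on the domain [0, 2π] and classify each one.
f'(x) = 3*sin(x) - 1

Solve f'(x) = 0 on [0, 2π]:
  f'(x) = 0 ⇔ sin(x) = 1/3, i.e. x = arcsin(1/3) + 2nπ or x = π − arcsin(1/3) + 2nπ; keep the solutions lying in [0, 2π].
  ⇒ x = asin(1/3) ≈ 0.3398, pi - asin(1/3) ≈ 2.8018

f''(x) = 3*cos(x)
Second-derivative test at each critical point:
  f''(0.3398) = 2.8284 > 0 → local minimum
  f''(2.8018) = -2.8284 < 0 → local maximum

Critical points: x = asin(1/3) ≈ 0.3398 (local minimum); x = pi - asin(1/3) ≈ 2.8018 (local maximum)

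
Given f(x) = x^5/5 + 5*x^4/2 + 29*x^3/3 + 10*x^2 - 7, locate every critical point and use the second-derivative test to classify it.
f'(x) = x*(x^3 + 10*x^2 + 29*x + 20)

Solve f'(x) = 0:
  Factor: x^4 + 10*x^3 + 29*x^2 + 20*x = x*(x + 1)*(x + 4)*(x + 5) = 0.
  ⇒ x = -5, -4, -1, 0

f''(x) = 4*x^3 + 30*x^2 + 58*x + 20
Second-derivative test at each critical point:
  f''(-5) = -20 < 0 → local maximum
  f''(-4) = 12 > 0 → local minimum
  f''(-1) = -12 < 0 → local maximum
  f''(0) = 20 > 0 → local minimum

Critical points: x = -5 (local maximum); x = -4 (local minimum); x = -1 (local maximum); x = 0 (local minimum)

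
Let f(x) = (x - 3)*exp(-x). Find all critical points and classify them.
f'(x) = (4 - x)*exp(-x)

Solve f'(x) = 0:
  f'(x) = (4 - x)·exp(-x) and exp(-x) > 0 for every x, so f'(x) = 0 ⇔ 4 - x = 0.
  4 - x = 0.
  ⇒ x = 4

f''(x) = (x - 5)*exp(-x)
Second-derivative test at each critical point:
  f''(4) = -0.0183 < 0 → local maximum

Critical points: x = 4 (local maximum)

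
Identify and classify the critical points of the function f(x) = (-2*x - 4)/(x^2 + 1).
f'(x) = 2*(-x^2 + 2*x*(x + 2) - 1)/(x^2 + 1)^2

Solve f'(x) = 0:
  f'(x) = 2*(x^2 + 4*x - 1)/(x^2 + 1)^2; the denominator is positive wherever f is defined, so f'(x) = 0 ⇔ 2*x^2 + 8*x - 2 = 0.
  Factor: 2*x^2 + 8*x - 2 = 2*(x^2 + 4*x - 1); x^2 + 4*x - 1 = 0 has no rational roots; quadratic formula: x = (-4 ± √20)/2.
  ⇒ x = -sqrt(5) - 2 ≈ -4.2361, -2 + sqrt(5) ≈ 0.2361

f''(x) = 4*(-4*x^2*(x + 2) + (3*x + 2)*(x^2 + 1))/(x^2 + 1)^3
Second-derivative test at each critical point:
  f''(-4.2361) = -0.0249 < 0 → local maximum
  f''(0.2361) = 8.0249 > 0 → local minimum

Critical points: x = -sqrt(5) - 2 ≈ -4.2361 (local maximum); x = -2 + sqrt(5) ≈ 0.2361 (local minimum)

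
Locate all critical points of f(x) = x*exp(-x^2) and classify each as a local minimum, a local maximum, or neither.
f'(x) = (1 - 2*x^2)*exp(-x^2)

Solve f'(x) = 0:
  f'(x) = (1 - 2*x^2)·exp(-x^2) and exp(-x^2) > 0 for every x, so f'(x) = 0 ⇔ 1 - 2*x^2 = 0.
  2*x^2 - 1 = 0 has no rational roots; quadratic formula: x = (0 ± √8)/4.
  ⇒ x = -sqrt(2)/2 ≈ -0.7071, sqrt(2)/2 ≈ 0.7071

f''(x) = (4*x^3 - 6*x)*exp(-x^2)
Second-derivative test at each critical point:
  f''(-0.7071) = 1.7155 > 0 → local minimum
  f''(0.7071) = -1.7155 < 0 → local maximum

Critical points: x = -sqrt(2)/2 ≈ -0.7071 (local minimum); x = sqrt(2)/2 ≈ 0.7071 (local maximum)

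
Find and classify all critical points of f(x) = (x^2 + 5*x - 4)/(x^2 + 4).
f'(x) = (-5*x^2 + 16*x + 20)/(x^4 + 8*x^2 + 16)

Solve f'(x) = 0:
  f'(x) = -(5*x^2 - 16*x - 20)/(x^2 + 4)^2; the denominator is positive wherever f is defined, so f'(x) = 0 ⇔ -5*x^2 + 16*x + 20 = 0.
  5*x^2 - 16*x - 20 = 0 has no rational roots; quadratic formula: x = (16 ± √656)/10.
  ⇒ x = 8/5 - 2*sqrt(41)/5 ≈ -0.9612, 8/5 + 2*sqrt(41)/5 ≈ 4.1612

f''(x) = 2*(5*x^3 - 24*x^2 - 60*x + 32)/(x^6 + 12*x^4 + 48*x^2 + 64)
Second-derivative test at each critical point:
  f''(-0.9612) = 1.0564 > 0 → local minimum
  f''(4.1612) = -0.0564 < 0 → local maximum

Critical points: x = 8/5 - 2*sqrt(41)/5 ≈ -0.9612 (local minimum); x = 8/5 + 2*sqrt(41)/5 ≈ 4.1612 (local maximum)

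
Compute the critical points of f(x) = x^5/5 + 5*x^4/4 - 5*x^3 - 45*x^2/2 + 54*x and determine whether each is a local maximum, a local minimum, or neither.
f'(x) = x^4 + 5*x^3 - 15*x^2 - 45*x + 54

Solve f'(x) = 0:
  Factor: x^4 + 5*x^3 - 15*x^2 - 45*x + 54 = (x - 3)*(x - 1)*(x + 3)*(x + 6) = 0.
  ⇒ x = -6, -3, 1, 3

f''(x) = 4*x^3 + 15*x^2 - 30*x - 45
Second-derivative test at each critical point:
  f''(-6) = -189 < 0 → local maximum
  f''(-3) = 72 > 0 → local minimum
  f''(1) = -56 < 0 → local maximum
  f''(3) = 108 > 0 → local minimum

Critical points: x = -6 (local maximum); x = -3 (local minimum); x = 1 (local maximum); x = 3 (local minimum)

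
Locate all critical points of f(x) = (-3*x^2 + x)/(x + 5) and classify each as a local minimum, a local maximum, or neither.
f'(x) = (-3*x^2 - 30*x + 5)/(x^2 + 10*x + 25)

Solve f'(x) = 0:
  f'(x) = -(3*x^2 + 30*x - 5)/(x + 5)^2; the denominator is positive wherever f is defined, so f'(x) = 0 ⇔ -3*x^2 - 30*x + 5 = 0.
  3*x^2 + 30*x - 5 = 0 has no rational roots; quadratic formula: x = (-30 ± √960)/6.
  ⇒ x = -4*sqrt(15)/3 - 5 ≈ -10.1640, -5 + 4*sqrt(15)/3 ≈ 0.1640

f''(x) = -160/(x^3 + 15*x^2 + 75*x + 125)
Second-derivative test at each critical point:
  f''(-10.1640) = 1.1619 > 0 → local minimum
  f''(0.1640) = -1.1619 < 0 → local maximum

Critical points: x = -4*sqrt(15)/3 - 5 ≈ -10.1640 (local minimum); x = -5 + 4*sqrt(15)/3 ≈ 0.1640 (local maximum)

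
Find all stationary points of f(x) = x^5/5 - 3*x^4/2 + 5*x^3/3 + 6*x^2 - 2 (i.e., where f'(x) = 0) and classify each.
f'(x) = x*(x^3 - 6*x^2 + 5*x + 12)

Solve f'(x) = 0:
  Factor: x^4 - 6*x^3 + 5*x^2 + 12*x = x*(x - 4)*(x - 3)*(x + 1) = 0.
  ⇒ x = -1, 0, 3, 4

f''(x) = 4*x^3 - 18*x^2 + 10*x + 12
Second-derivative test at each critical point:
  f''(-1) = -20 < 0 → local maximum
  f''(0) = 12 > 0 → local minimum
  f''(3) = -12 < 0 → local maximum
  f''(4) = 20 > 0 → local minimum

Critical points: x = -1 (local maximum); x = 0 (local minimum); x = 3 (local maximum); x = 4 (local minimum)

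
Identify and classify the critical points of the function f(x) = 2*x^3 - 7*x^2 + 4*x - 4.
f'(x) = 6*x^2 - 14*x + 4

Solve f'(x) = 0:
  Factor: 6*x^2 - 14*x + 4 = 2*(x - 2)*(3*x - 1) = 0.
  ⇒ x = 1/3, 2

f''(x) = 12*x - 14
Second-derivative test at each critical point:
  f''(1/3) = -10 < 0 → local maximum
  f''(2) = 10 > 0 → local minimum

Critical points: x = 1/3 (local maximum); x = 2 (local minimum)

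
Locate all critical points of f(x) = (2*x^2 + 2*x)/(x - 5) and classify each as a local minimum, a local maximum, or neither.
f'(x) = 2*(x^2 - 10*x - 5)/(x^2 - 10*x + 25)

Solve f'(x) = 0:
  f'(x) = 2*(x^2 - 10*x - 5)/(x - 5)^2; the denominator is positive wherever f is defined, so f'(x) = 0 ⇔ 2*x^2 - 20*x - 10 = 0.
  Factor: 2*x^2 - 20*x - 10 = 2*(x^2 - 10*x - 5); x^2 - 10*x - 5 = 0 has no rational roots; quadratic formula: x = (10 ± √120)/2.
  ⇒ x = 5 - sqrt(30) ≈ -0.4772, 5 + sqrt(30) ≈ 10.4772

f''(x) = 120/(x^3 - 15*x^2 + 75*x - 125)
Second-derivative test at each critical point:
  f''(-0.4772) = -0.7303 < 0 → local maximum
  f''(10.4772) = 0.7303 > 0 → local minimum

Critical points: x = 5 - sqrt(30) ≈ -0.4772 (local maximum); x = 5 + sqrt(30) ≈ 10.4772 (local minimum)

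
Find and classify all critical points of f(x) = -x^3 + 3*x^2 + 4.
f'(x) = 3*x*(2 - x)

Solve f'(x) = 0:
  Factor: -3*x^2 + 6*x = -3*x*(x - 2) = 0.
  ⇒ x = 0, 2

f''(x) = 6 - 6*x
Second-derivative test at each critical point:
  f''(0) = 6 > 0 → local minimum
  f''(2) = -6 < 0 → local maximum

Critical points: x = 0 (local minimum); x = 2 (local maximum)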